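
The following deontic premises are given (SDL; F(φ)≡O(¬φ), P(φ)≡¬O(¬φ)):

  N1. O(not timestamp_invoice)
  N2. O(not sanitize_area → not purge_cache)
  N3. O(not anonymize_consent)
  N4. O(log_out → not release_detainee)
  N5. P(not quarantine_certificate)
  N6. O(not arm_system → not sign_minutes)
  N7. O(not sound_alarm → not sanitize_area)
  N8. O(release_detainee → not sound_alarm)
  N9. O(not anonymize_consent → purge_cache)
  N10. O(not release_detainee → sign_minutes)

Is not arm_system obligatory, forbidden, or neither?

Forbidden

From premise 3 we have O(not anonymize_consent).
With premise 9, O(not anonymize_consent → purge_cache), the K-axiom yields O(purge_cache).
The contrapositive of premise 2 (O(not sanitize_area → not purge_cache)) is O(purge_cache → sanitize_area), and O(purge_cache) is already established, so O(sanitize_area).
The contrapositive of premise 7 (O(not sound_alarm → not sanitize_area)) is O(sanitize_area → sound_alarm), and O(sanitize_area) is already established, so O(sound_alarm).
The contrapositive of premise 8 (O(release_detainee → not sound_alarm)) is O(sound_alarm → not release_detainee), and O(sound_alarm) is already established, so O(not release_detainee).
With premise 10, O(not release_detainee → sign_minutes), the K-axiom yields O(sign_minutes).
The contrapositive of premise 6 (O(not arm_system → not sign_minutes)) is O(sign_minutes → arm_system), and O(sign_minutes) is already established, so O(arm_system).
Premises 1, 4, 5 do not contribute to this derivation.
Thus O(arm_system), which is F(not arm_system): not arm_system is forbidden.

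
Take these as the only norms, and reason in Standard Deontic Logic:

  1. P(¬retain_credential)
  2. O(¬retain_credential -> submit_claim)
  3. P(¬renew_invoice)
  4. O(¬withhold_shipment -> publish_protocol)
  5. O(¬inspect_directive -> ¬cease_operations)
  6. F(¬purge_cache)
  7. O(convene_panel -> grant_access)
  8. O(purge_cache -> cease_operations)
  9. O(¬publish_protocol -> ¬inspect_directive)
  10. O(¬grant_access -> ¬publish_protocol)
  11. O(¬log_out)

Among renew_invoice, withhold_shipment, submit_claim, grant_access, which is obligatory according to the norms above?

grant_access

F(¬purge_cache) at premise 6 means O(purge_cache).
From O(purge_cache) and premise 8, O(purge_cache -> cease_operations), we obtain O(cease_operations).
The contrapositive of premise 5 (O(¬inspect_directive -> ¬cease_operations)) is O(cease_operations -> inspect_directive), and O(cease_operations) is already established, so O(inspect_directive).
Premise 9 is O(¬publish_protocol -> ¬inspect_directive); contrapositively O(inspect_directive -> publish_protocol). Since O(inspect_directive) holds, K gives O(publish_protocol).
The contrapositive of premise 10 (O(¬grant_access -> ¬publish_protocol)) is O(publish_protocol -> grant_access), and O(publish_protocol) is already established, so O(grant_access).
So O(grant_access) holds — grant_access is obligatory. None of the other listed options is made obligatory by any chain of premises.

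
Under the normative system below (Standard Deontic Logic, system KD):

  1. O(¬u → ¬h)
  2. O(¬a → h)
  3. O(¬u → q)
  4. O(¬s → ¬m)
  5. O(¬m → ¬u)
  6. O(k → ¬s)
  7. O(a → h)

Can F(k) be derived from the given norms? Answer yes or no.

Yes

Premises 2 and 7 are O(¬a → h) and O(a → h); every ideal world satisfies ¬a or a, so in either case h holds — hence O(h).
Premise 1 is O(¬u → ¬h); contrapositively O(h → u). Since O(h) holds, K gives O(u).
Premise 5, O(¬m → ¬u), contraposes to O(u → m); with O(u) we get O(m).
The contrapositive of premise 4 (O(¬s → ¬m)) is O(m → s), and O(m) is already established, so O(s).
Premise 6 is O(k → ¬s); contrapositively O(s → ¬k). Since O(s) holds, K gives O(¬k).
Premise 3 does not contribute to this derivation.
So O(¬k) holds, i.e. F(k). The claim follows.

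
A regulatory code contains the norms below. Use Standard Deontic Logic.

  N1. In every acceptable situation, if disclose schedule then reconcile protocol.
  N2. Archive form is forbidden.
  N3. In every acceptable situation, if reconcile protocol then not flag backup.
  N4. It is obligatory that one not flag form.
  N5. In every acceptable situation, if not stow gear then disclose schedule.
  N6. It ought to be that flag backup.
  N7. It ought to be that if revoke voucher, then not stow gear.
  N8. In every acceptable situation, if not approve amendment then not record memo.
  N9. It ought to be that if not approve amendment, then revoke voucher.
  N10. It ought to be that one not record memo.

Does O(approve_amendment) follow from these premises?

Yes

From premise 6 we have O(flag_backup).
Premise 3, O(reconcile_protocol → ¬flag_backup), contraposes to O(flag_backup → ¬reconcile_protocol); with O(flag_backup) we get O(¬reconcile_protocol).
Premise 1 is O(disclose_schedule → reconcile_protocol); contrapositively O(¬reconcile_protocol → ¬disclose_schedule). Since O(¬reconcile_protocol) holds, K gives O(¬disclose_schedule).
Premise 5 is O(¬stow_gear → disclose_schedule); contrapositively O(¬disclose_schedule → stow_gear). Since O(¬disclose_schedule) holds, K gives O(stow_gear).
Premise 7 is O(revoke_voucher → ¬stow_gear); contrapositively O(stow_gear → ¬revoke_voucher). Since O(stow_gear) holds, K gives O(¬revoke_voucher).
The contrapositive of premise 9 (O(¬approve_amendment → revoke_voucher)) is O(¬revoke_voucher → approve_amendment), and O(¬revoke_voucher) is already established, so O(approve_amendment).
Premises 2, 4, 8, 10 do not contribute to this derivation.
So O(approve_amendment) follows.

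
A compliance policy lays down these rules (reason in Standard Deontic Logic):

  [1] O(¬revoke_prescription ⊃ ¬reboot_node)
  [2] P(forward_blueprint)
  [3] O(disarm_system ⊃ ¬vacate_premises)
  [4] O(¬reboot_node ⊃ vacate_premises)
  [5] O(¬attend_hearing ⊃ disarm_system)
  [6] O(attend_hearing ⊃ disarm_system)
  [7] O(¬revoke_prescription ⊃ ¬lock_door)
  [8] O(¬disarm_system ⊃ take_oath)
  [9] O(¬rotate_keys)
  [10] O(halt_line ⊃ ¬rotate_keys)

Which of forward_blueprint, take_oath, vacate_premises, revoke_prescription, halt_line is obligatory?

revoke_prescription

Premises 5 and 6 are O(¬attend_hearing ⊃ disarm_system) and O(attend_hearing ⊃ disarm_system); every ideal world satisfies ¬attend_hearing or attend_hearing, so in either case disarm_system holds — hence O(disarm_system).
With premise 3, O(disarm_system ⊃ ¬vacate_premises), the K-axiom yields O(¬vacate_premises).
The contrapositive of premise 4 (O(¬reboot_node ⊃ vacate_premises)) is O(¬vacate_premises ⊃ reboot_node), and O(¬vacate_premises) is already established, so O(reboot_node).
Premise 1 is O(¬revoke_prescription ⊃ ¬reboot_node); contrapositively O(reboot_node ⊃ revoke_prescription). Since O(reboot_node) holds, K gives O(revoke_prescription).
So O(revoke_prescription) holds — revoke_prescription is obligatory. None of the other listed options is made obligatory by any chain of premises.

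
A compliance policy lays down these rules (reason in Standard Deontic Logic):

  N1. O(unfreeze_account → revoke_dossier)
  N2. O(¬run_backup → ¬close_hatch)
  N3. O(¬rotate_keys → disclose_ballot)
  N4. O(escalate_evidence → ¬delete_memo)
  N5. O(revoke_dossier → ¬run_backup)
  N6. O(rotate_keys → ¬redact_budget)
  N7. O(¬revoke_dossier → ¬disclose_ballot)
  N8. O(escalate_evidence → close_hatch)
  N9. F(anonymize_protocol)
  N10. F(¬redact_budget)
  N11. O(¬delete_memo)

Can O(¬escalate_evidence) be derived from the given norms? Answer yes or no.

Yes

Premise 10 is F(¬redact_budget), i.e. O(redact_budget).
The contrapositive of premise 6 (O(rotate_keys → ¬redact_budget)) is O(redact_budget → ¬rotate_keys), and O(redact_budget) is already established, so O(¬rotate_keys).
From O(¬rotate_keys) and premise 3, O(¬rotate_keys → disclose_ballot), we obtain O(disclose_ballot).
The contrapositive of premise 7 (O(¬revoke_dossier → ¬disclose_ballot)) is O(disclose_ballot → revoke_dossier), and O(disclose_ballot) is already established, so O(revoke_dossier).
With premise 5, O(revoke_dossier → ¬run_backup), the K-axiom yields O(¬run_backup).
Premise 2 is O(¬run_backup → ¬close_hatch); since O(¬run_backup), deontic closure gives O(¬close_hatch).
The contrapositive of premise 8 (O(escalate_evidence → close_hatch)) is O(¬close_hatch → ¬escalate_evidence), and O(¬close_hatch) is already established, so O(¬escalate_evidence).
Premises 1, 4, 9, 11 do not contribute to this derivation.
So O(¬escalate_evidence) follows.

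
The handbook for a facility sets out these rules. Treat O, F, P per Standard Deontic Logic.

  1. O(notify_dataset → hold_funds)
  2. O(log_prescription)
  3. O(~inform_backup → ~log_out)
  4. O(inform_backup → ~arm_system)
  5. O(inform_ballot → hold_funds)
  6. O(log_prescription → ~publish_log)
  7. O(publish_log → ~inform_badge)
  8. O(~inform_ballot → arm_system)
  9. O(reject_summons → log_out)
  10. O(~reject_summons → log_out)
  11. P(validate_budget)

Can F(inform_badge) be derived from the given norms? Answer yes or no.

No

Premise 7 is O(publish_log → ~inform_badge), but O(publish_log) is not derivable from the premises, so it does not yield O(~inform_badge).
No other premise forces O(~inform_badge). An ideal world satisfying every premise can still have inform_badge true, so F(inform_badge) is not derivable.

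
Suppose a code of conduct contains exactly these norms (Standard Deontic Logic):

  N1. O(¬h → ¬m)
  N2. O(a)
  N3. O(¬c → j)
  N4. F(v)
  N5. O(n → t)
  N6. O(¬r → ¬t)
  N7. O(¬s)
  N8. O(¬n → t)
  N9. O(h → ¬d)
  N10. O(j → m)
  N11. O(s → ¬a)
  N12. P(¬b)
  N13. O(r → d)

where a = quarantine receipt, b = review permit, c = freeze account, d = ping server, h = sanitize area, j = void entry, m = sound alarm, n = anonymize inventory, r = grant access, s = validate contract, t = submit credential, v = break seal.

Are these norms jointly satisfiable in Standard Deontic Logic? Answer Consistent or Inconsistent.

Consistent

Premise 11 is O(s → ¬a), but O(s) is not derivable from the premises, so it does not yield O(¬a).
So O(¬a) is not derivable, and the apparent clash with O(a) does not arise.
A world satisfying every obligation exists (e.g. a=true, b=false, c=true, d=true, h=false, j=false, m=false, n=false, r=true, s=false, t=true, v=false); no atom is both obligatory and forbidden, so the set is consistent.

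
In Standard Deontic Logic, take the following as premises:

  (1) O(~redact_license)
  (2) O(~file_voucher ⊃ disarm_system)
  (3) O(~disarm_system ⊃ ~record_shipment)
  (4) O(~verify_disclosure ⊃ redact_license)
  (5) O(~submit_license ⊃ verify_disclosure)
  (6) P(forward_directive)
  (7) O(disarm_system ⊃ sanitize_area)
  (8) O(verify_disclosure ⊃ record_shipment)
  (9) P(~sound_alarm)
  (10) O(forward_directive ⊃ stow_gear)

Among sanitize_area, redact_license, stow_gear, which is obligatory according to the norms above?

sanitize_area

Premise 1 states O(~redact_license) outright.
Premise 4 is O(~verify_disclosure ⊃ redact_license); contrapositively O(~redact_license ⊃ verify_disclosure). Since O(~redact_license) holds, K gives O(verify_disclosure).
Applying K to premise 8 (O(verify_disclosure ⊃ record_shipment)) and O(verify_disclosure) yields O(record_shipment).
The contrapositive of premise 3 (O(~disarm_system ⊃ ~record_shipment)) is O(record_shipment ⊃ disarm_system), and O(record_shipment) is already established, so O(disarm_system).
From O(disarm_system) and premise 7, O(disarm_system ⊃ sanitize_area), we obtain O(sanitize_area).
So O(sanitize_area) holds — sanitize_area is obligatory. None of the other listed options is made obligatory by any chain of premises.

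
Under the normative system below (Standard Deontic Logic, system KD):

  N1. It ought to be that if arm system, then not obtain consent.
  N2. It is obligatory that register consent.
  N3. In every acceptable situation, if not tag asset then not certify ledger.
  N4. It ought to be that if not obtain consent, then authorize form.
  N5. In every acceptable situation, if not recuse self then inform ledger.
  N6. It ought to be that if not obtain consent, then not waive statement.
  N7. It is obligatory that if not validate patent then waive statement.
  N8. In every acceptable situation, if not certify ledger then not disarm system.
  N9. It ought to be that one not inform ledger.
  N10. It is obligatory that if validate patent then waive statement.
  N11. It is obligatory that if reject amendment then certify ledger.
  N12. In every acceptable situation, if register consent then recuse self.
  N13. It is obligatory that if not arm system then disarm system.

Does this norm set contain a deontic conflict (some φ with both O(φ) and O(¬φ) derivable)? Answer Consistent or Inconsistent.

Premise 5 is O(¬recuse_self → inform_ledger), but O(¬recuse_self) is not derivable from the premises, so it does not yield O(inform_ledger).
So O(inform_ledger) is not derivable, and the apparent clash with O(¬inform_ledger) does not arise.
A world satisfying every obligation exists (e.g. arm_system=false, authorize_form=false, certify_ledger=true, disarm_system=true, inform_ledger=false, obtain_consent=true, recuse_self=true, register_consent=true, reject_amendment=false, tag_asset=true, validate_patent=false, waive_statement=true); no atom is both obligatory and forbidden, so the set is consistent.

Consistent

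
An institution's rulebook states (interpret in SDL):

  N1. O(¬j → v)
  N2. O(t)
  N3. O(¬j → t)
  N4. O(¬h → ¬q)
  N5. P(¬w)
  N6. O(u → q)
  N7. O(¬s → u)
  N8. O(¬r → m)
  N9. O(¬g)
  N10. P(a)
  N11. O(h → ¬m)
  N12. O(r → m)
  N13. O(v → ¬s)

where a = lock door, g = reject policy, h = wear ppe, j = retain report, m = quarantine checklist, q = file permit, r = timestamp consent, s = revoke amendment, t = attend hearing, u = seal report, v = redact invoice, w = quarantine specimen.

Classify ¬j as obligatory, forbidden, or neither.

Premises 8 and 12 cover both cases: O(¬r → m) and O(r → m). Since ¬r ∨ r is a tautology, O(m) follows.
Premise 11 is O(h → ¬m); contrapositively O(m → ¬h). Since O(m) holds, K gives O(¬h).
Applying K to premise 4 (O(¬h → ¬q)) and O(¬h) yields O(¬q).
Premise 6 is O(u → q); contrapositively O(¬q → ¬u). Since O(¬q) holds, K gives O(¬u).
Premise 7, O(¬s → u), contraposes to O(¬u → s); with O(¬u) we get O(s).
Premise 13, O(v → ¬s), contraposes to O(s → ¬v); with O(s) we get O(¬v).
Premise 1 is O(¬j → v); contrapositively O(¬v → j). Since O(¬v) holds, K gives O(j).
Premises 2, 3, 5, 9, 10 do not contribute to this derivation.
Thus O(j), which is F(¬j): ¬j is forbidden.

Forbidden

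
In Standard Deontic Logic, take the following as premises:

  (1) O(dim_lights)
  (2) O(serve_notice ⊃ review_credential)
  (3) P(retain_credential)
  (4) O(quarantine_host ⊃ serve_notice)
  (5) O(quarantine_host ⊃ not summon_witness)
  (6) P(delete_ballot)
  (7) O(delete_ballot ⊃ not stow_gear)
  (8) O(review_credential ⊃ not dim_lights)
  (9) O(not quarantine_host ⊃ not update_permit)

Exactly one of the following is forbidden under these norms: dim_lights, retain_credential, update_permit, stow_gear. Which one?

From premise 1 we have O(dim_lights).
Premise 8 is O(review_credential ⊃ not dim_lights); contrapositively O(dim_lights ⊃ not review_credential). Since O(dim_lights) holds, K gives O(not review_credential).
Premise 2, O(serve_notice ⊃ review_credential), contraposes to O(not review_credential ⊃ not serve_notice); with O(not review_credential) we get O(not serve_notice).
Premise 4 is O(quarantine_host ⊃ serve_notice); contrapositively O(not serve_notice ⊃ not quarantine_host). Since O(not serve_notice) holds, K gives O(not quarantine_host).
With premise 9, O(not quarantine_host ⊃ not update_permit), the K-axiom yields O(not update_permit).
So O(not update_permit) holds, i.e. update_permit is forbidden. None of the other listed options is forbidden under the premises.

update_permit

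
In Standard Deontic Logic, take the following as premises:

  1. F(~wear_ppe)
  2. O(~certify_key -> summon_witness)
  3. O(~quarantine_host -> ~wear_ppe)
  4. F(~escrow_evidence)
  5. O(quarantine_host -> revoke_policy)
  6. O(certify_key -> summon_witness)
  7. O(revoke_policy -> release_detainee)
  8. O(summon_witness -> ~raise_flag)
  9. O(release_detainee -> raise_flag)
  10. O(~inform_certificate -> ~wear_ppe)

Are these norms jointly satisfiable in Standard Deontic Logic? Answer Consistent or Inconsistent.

Inconsistent

Premises 6 and 2 cover both cases: O(certify_key -> summon_witness) and O(~certify_key -> summon_witness). Since certify_key ∨ ~certify_key is a tautology, O(summon_witness) follows.
Premise 8 is O(summon_witness -> ~raise_flag); since O(summon_witness), deontic closure gives O(~raise_flag).
The contrapositive of premise 9 (O(release_detainee -> raise_flag)) is O(~raise_flag -> ~release_detainee), and O(~raise_flag) is already established, so O(~release_detainee).
Premise 7, O(revoke_policy -> release_detainee), contraposes to O(~release_detainee -> ~revoke_policy); with O(~release_detainee) we get O(~revoke_policy).
Premise 5, O(quarantine_host -> revoke_policy), contraposes to O(~revoke_policy -> ~quarantine_host); with O(~revoke_policy) we get O(~quarantine_host).
Premise 3 is O(~quarantine_host -> ~wear_ppe); since O(~quarantine_host), deontic closure gives O(~wear_ppe).
However, F(~wear_ppe) at premise 1 amounts to O(wear_ppe).
We now have both O(~wear_ppe) and O(wear_ppe) — wear_ppe is simultaneously obligatory and forbidden, violating the D-axiom.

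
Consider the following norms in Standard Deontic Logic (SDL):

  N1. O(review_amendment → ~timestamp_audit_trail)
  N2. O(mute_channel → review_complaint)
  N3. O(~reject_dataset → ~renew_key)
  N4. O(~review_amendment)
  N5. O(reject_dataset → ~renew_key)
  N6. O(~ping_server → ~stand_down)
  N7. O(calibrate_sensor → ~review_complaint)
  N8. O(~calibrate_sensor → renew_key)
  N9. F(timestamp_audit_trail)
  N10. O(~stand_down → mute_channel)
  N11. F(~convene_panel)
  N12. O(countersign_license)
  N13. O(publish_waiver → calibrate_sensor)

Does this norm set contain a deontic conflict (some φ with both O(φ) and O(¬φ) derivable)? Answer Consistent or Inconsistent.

Consistent

Premise 1 is O(review_amendment → ~timestamp_audit_trail); even if O(~timestamp_audit_trail) held, inferring O(review_amendment) would be affirming the consequent — invalid.
So O(review_amendment) is not derivable, and the apparent clash with O(~review_amendment) does not arise.
A world satisfying every obligation exists (e.g. calibrate_sensor=true, convene_panel=true, countersign_license=true, mute_channel=false, ping_server=true, publish_waiver=false, reject_dataset=false, renew_key=false, review_amendment=false, review_complaint=false, stand_down=true, timestamp_audit_trail=false); no atom is both obligatory and forbidden, so the set is consistent.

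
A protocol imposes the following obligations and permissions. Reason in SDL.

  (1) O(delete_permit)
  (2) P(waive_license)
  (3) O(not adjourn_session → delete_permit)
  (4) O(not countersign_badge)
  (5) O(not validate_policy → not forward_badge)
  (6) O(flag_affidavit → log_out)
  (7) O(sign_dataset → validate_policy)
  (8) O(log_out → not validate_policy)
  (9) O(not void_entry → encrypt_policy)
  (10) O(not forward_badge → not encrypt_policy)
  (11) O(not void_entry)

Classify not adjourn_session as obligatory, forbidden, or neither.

Neither

Premise 3 is O(not adjourn_session → delete_permit); even if O(delete_permit) held, inferring O(not adjourn_session) would be affirming the consequent — invalid.
No premise or chain of K-axiom applications forces O(not adjourn_session), and none forces O(adjourn_session). So not adjourn_session is neither obligatory nor forbidden under these norms.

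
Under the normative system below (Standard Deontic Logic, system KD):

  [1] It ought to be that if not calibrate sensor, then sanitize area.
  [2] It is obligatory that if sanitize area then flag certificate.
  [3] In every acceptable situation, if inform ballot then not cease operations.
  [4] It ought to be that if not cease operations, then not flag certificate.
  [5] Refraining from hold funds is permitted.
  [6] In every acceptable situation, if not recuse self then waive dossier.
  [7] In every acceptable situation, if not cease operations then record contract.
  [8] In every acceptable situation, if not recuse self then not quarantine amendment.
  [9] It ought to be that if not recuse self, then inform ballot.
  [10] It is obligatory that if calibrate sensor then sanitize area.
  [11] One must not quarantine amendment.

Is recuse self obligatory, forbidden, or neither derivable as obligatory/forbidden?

Premises 10 and 1 cover both cases: O(calibrate_sensor → sanitize_area) and O(¬calibrate_sensor → sanitize_area). Since calibrate_sensor ∨ ¬calibrate_sensor is a tautology, O(sanitize_area) follows.
Applying K to premise 2 (O(sanitize_area → flag_certificate)) and O(sanitize_area) yields O(flag_certificate).
Premise 4, O(¬cease_operations → ¬flag_certificate), contraposes to O(flag_certificate → cease_operations); with O(flag_certificate) we get O(cease_operations).
Premise 3, O(inform_ballot → ¬cease_operations), contraposes to O(cease_operations → ¬inform_ballot); with O(cease_operations) we get O(¬inform_ballot).
The contrapositive of premise 9 (O(¬recuse_self → inform_ballot)) is O(¬inform_ballot → recuse_self), and O(¬inform_ballot) is already established, so O(recuse_self).
Premises 5, 6, 7, 8, 11 do not contribute to this derivation.
Hence recuse_self is obligatory.

Obligatory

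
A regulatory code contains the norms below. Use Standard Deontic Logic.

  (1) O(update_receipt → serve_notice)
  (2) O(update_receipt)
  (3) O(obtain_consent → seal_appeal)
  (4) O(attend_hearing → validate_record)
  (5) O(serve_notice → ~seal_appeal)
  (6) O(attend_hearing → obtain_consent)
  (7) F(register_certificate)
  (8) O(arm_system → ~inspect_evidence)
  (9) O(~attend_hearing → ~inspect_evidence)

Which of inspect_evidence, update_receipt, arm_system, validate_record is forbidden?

inspect_evidence

Premise 2 states O(update_receipt) outright.
From O(update_receipt) and premise 1, O(update_receipt → serve_notice), we obtain O(serve_notice).
With premise 5, O(serve_notice → ~seal_appeal), the K-axiom yields O(~seal_appeal).
Premise 3 is O(obtain_consent → seal_appeal); contrapositively O(~seal_appeal → ~obtain_consent). Since O(~seal_appeal) holds, K gives O(~obtain_consent).
Premise 6 is O(attend_hearing → obtain_consent); contrapositively O(~obtain_consent → ~attend_hearing). Since O(~obtain_consent) holds, K gives O(~attend_hearing).
From O(~attend_hearing) and premise 9, O(~attend_hearing → ~inspect_evidence), we obtain O(~inspect_evidence).
So O(~inspect_evidence) holds, i.e. inspect_evidence is forbidden. None of the other listed options is forbidden under the premises.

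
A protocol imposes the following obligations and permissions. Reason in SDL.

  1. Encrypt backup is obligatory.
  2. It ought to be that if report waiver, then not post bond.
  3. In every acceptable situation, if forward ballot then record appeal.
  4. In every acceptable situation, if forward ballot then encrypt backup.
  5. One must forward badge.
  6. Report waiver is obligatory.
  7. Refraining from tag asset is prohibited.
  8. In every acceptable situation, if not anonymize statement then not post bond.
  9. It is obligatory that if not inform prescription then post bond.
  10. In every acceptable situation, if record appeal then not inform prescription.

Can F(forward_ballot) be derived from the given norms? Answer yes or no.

Premise 6 states O(report_waiver) outright.
With premise 2, O(report_waiver → ¬post_bond), the K-axiom yields O(¬post_bond).
Premise 9 is O(¬inform_prescription → post_bond); contrapositively O(¬post_bond → inform_prescription). Since O(¬post_bond) holds, K gives O(inform_prescription).
The contrapositive of premise 10 (O(record_appeal → ¬inform_prescription)) is O(inform_prescription → ¬record_appeal), and O(inform_prescription) is already established, so O(¬record_appeal).
Premise 3, O(forward_ballot → record_appeal), contraposes to O(¬record_appeal → ¬forward_ballot); with O(¬record_appeal) we get O(¬forward_ballot).
Premises 1, 4, 5, 7, 8 do not contribute to this derivation.
So O(¬forward_ballot) holds, i.e. F(forward_ballot). The claim follows.

Yes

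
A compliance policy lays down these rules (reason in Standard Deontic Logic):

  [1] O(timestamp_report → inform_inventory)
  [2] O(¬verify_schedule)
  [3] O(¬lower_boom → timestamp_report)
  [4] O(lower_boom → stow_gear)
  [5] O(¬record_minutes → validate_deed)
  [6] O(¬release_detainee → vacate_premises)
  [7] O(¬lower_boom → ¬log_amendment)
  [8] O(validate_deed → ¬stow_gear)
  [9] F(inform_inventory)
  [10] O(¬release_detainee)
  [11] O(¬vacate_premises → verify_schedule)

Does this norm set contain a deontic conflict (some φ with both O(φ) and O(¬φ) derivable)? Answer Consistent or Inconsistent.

Premise 11 is O(¬vacate_premises → verify_schedule), but O(¬vacate_premises) is not derivable from the premises, so it does not yield O(verify_schedule).
So O(verify_schedule) is not derivable, and the apparent clash with O(¬verify_schedule) does not arise.
A world satisfying every obligation exists (e.g. inform_inventory=false, log_amendment=false, lower_boom=true, record_minutes=true, release_detainee=false, stow_gear=true, timestamp_report=false, vacate_premises=true, validate_deed=false, verify_schedule=false); no atom is both obligatory and forbidden, so the set is consistent.

Consistent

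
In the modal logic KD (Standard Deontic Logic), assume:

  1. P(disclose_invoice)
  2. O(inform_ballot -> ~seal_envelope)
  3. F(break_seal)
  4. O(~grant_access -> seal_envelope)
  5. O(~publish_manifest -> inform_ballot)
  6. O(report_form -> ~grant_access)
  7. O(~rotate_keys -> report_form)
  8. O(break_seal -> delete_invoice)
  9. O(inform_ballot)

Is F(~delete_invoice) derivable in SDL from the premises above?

No

Premise 8 is O(break_seal -> delete_invoice), but O(break_seal) is not derivable from the premises, so it does not yield O(delete_invoice).
No other premise forces O(delete_invoice). An ideal world satisfying every premise can still have ~delete_invoice true, so F(~delete_invoice) is not derivable.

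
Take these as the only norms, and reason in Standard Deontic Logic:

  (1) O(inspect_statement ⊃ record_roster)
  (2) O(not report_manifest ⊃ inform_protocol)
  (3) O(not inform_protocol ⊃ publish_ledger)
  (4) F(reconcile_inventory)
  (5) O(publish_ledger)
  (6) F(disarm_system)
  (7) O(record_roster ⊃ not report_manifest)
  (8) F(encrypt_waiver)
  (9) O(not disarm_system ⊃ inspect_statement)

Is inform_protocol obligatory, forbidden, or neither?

Obligatory

F(disarm_system) at premise 6 means O(not disarm_system).
With premise 9, O(not disarm_system ⊃ inspect_statement), the K-axiom yields O(inspect_statement).
With premise 1, O(inspect_statement ⊃ record_roster), the K-axiom yields O(record_roster).
With premise 7, O(record_roster ⊃ not report_manifest), the K-axiom yields O(not report_manifest).
Applying K to premise 2 (O(not report_manifest ⊃ inform_protocol)) and O(not report_manifest) yields O(inform_protocol).
Premises 3, 4, 5, 8 do not contribute to this derivation.
Hence inform_protocol is obligatory.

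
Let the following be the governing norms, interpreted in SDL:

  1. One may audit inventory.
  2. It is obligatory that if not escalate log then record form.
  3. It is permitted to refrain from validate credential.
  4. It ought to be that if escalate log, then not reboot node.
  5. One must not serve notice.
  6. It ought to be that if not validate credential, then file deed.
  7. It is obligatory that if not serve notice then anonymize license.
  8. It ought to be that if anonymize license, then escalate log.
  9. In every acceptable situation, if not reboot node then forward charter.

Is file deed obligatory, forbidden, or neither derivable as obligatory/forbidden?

Neither

Premise 6 is O(¬validate_credential → file_deed), but O(¬validate_credential) is not derivable from the premises (the permission P(¬validate_credential) asserts only ¬O(validate_credential), not O(¬validate_credential)), so it does not yield O(file_deed).
No premise or chain of K-axiom applications forces O(file_deed), and none forces O(¬file_deed). So file_deed is neither obligatory nor forbidden under these norms.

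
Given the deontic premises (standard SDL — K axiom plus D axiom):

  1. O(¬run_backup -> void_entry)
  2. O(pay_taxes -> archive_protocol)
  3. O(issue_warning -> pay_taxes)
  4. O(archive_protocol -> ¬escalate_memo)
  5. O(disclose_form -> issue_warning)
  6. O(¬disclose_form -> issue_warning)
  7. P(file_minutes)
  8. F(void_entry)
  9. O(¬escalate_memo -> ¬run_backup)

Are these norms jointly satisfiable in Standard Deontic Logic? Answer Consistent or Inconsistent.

Inconsistent

Premises 6 and 5 cover both cases: O(¬disclose_form -> issue_warning) and O(disclose_form -> issue_warning). Since ¬disclose_form ∨ disclose_form is a tautology, O(issue_warning) follows.
Applying K to premise 3 (O(issue_warning -> pay_taxes)) and O(issue_warning) yields O(pay_taxes).
With premise 2, O(pay_taxes -> archive_protocol), the K-axiom yields O(archive_protocol).
Premise 4 is O(archive_protocol -> ¬escalate_memo); since O(archive_protocol), deontic closure gives O(¬escalate_memo).
From O(¬escalate_memo) and premise 9, O(¬escalate_memo -> ¬run_backup), we obtain O(¬run_backup).
Premise 1 is O(¬run_backup -> void_entry); since O(¬run_backup), deontic closure gives O(void_entry).
However, F(void_entry) at premise 8 amounts to O(¬void_entry).
We now have both O(void_entry) and O(¬void_entry) — void_entry is simultaneously obligatory and forbidden, violating the D-axiom.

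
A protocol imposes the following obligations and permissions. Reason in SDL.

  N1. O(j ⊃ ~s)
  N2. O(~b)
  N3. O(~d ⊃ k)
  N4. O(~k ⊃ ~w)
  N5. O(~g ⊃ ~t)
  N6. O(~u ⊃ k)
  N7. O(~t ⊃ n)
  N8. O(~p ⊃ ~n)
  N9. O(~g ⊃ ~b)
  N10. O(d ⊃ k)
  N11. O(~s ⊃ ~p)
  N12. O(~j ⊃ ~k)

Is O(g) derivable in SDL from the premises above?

Premises 10 and 3 are O(d ⊃ k) and O(~d ⊃ k); every ideal world satisfies d or ~d, so in either case k holds — hence O(k).
Premise 12, O(~j ⊃ ~k), contraposes to O(k ⊃ j); with O(k) we get O(j).
With premise 1, O(j ⊃ ~s), the K-axiom yields O(~s).
Applying K to premise 11 (O(~s ⊃ ~p)) and O(~s) yields O(~p).
With premise 8, O(~p ⊃ ~n), the K-axiom yields O(~n).
The contrapositive of premise 7 (O(~t ⊃ n)) is O(~n ⊃ t), and O(~n) is already established, so O(t).
Premise 5, O(~g ⊃ ~t), contraposes to O(t ⊃ g); with O(t) we get O(g).
Premises 2, 4, 6, 9 do not contribute to this derivation.
So O(g) follows.

Yes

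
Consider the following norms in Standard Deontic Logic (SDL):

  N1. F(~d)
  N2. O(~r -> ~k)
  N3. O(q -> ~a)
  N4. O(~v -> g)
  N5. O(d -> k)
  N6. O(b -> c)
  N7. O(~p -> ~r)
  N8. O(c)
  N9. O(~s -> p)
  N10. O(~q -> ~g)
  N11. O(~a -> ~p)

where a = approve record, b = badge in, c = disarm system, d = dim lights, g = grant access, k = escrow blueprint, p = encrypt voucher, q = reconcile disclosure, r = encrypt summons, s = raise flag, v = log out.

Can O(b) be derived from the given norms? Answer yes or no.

No

Premise 6 is O(b -> c); even if O(c) held, inferring O(b) would be affirming the consequent — invalid.
No other premise forces O(b). An ideal world satisfying every premise can still have b false, so O(b) is not derivable.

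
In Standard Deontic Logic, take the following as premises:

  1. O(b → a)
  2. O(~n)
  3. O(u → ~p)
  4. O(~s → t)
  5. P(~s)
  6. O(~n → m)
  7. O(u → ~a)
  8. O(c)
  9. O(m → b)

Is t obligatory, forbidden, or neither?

Premise 4 is O(~s → t), but O(~s) is not derivable from the premises (the permission P(~s) asserts only ~O(s), not O(~s)), so it does not yield O(t).
No premise or chain of K-axiom applications forces O(t), and none forces O(~t). So t is neither obligatory nor forbidden under these norms.

Neither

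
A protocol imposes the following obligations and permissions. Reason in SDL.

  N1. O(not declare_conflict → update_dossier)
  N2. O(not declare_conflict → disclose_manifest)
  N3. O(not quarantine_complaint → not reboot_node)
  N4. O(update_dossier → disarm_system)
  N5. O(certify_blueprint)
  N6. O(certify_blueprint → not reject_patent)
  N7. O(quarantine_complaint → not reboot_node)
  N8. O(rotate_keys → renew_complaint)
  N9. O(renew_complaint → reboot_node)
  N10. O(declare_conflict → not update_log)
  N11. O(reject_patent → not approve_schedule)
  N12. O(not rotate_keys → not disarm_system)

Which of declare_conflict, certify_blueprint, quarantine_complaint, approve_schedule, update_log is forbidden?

update_log

By case analysis on not quarantine_complaint: premise 3 gives O(not quarantine_complaint → not reboot_node) and premise 7 gives O(quarantine_complaint → not reboot_node), so O(not reboot_node) either way.
Premise 9, O(renew_complaint → reboot_node), contraposes to O(not reboot_node → not renew_complaint); with O(not reboot_node) we get O(not renew_complaint).
The contrapositive of premise 8 (O(rotate_keys → renew_complaint)) is O(not renew_complaint → not rotate_keys), and O(not renew_complaint) is already established, so O(not rotate_keys).
From O(not rotate_keys) and premise 12, O(not rotate_keys → not disarm_system), we obtain O(not disarm_system).
Premise 4 is O(update_dossier → disarm_system); contrapositively O(not disarm_system → not update_dossier). Since O(not disarm_system) holds, K gives O(not update_dossier).
Premise 1, O(not declare_conflict → update_dossier), contraposes to O(not update_dossier → declare_conflict); with O(not update_dossier) we get O(declare_conflict).
With premise 10, O(declare_conflict → not update_log), the K-axiom yields O(not update_log).
So O(not update_log) holds, i.e. update_log is forbidden. None of the other listed options is forbidden under the premises.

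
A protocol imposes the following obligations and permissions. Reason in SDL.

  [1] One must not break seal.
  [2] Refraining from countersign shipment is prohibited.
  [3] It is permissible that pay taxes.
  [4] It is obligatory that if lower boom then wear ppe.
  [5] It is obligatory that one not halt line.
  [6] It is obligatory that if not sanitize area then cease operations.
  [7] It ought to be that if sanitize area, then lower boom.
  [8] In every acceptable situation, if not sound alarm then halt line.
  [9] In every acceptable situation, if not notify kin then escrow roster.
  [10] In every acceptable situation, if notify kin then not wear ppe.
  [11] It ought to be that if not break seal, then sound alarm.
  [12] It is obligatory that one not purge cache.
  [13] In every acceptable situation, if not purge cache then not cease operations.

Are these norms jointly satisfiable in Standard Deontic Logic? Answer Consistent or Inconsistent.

Premise 8 is O(¬sound_alarm → halt_line), but O(¬sound_alarm) is not derivable from the premises, so it does not yield O(halt_line).
So O(halt_line) is not derivable, and the apparent clash with O(¬halt_line) does not arise.
A world satisfying every obligation exists (e.g. break_seal=false, cease_operations=false, countersign_shipment=true, escrow_roster=true, halt_line=false, lower_boom=true, notify_kin=false, pay_taxes=false, purge_cache=false, sanitize_area=true, sound_alarm=true, wear_ppe=true); no atom is both obligatory and forbidden, so the set is consistent.

Consistent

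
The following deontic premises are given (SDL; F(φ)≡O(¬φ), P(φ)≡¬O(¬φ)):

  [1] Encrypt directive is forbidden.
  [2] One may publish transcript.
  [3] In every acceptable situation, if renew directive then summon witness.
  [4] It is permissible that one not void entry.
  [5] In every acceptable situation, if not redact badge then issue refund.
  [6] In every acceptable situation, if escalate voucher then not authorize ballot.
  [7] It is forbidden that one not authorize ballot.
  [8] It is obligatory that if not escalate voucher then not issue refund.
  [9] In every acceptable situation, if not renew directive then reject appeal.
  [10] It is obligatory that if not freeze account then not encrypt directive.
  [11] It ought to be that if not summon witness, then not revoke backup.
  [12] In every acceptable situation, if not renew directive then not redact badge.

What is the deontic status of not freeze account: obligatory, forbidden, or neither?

Premise 10 is O(¬freeze_account → ¬encrypt_directive); even if O(¬encrypt_directive) held, inferring O(¬freeze_account) would be affirming the consequent — invalid.
No premise or chain of K-axiom applications forces O(¬freeze_account), and none forces O(freeze_account). So ¬freeze_account is neither obligatory nor forbidden under these norms.

Neither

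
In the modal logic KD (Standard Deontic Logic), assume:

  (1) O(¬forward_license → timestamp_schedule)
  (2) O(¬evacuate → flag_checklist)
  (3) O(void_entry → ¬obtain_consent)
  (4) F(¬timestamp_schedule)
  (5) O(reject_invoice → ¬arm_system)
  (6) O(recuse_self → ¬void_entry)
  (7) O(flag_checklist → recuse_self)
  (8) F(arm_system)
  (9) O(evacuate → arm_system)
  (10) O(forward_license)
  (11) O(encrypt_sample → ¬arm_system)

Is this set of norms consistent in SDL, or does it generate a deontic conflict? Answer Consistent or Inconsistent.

Consistent

Premise 1 is O(¬forward_license → timestamp_schedule); even if O(timestamp_schedule) held, inferring O(¬forward_license) would be affirming the consequent — invalid.
So O(¬forward_license) is not derivable, and the apparent clash with O(forward_license) does not arise.
A world satisfying every obligation exists (e.g. arm_system=false, encrypt_sample=false, evacuate=false, flag_checklist=true, forward_license=true, obtain_consent=false, recuse_self=true, reject_invoice=false, timestamp_schedule=true, void_entry=false); no atom is both obligatory and forbidden, so the set is consistent.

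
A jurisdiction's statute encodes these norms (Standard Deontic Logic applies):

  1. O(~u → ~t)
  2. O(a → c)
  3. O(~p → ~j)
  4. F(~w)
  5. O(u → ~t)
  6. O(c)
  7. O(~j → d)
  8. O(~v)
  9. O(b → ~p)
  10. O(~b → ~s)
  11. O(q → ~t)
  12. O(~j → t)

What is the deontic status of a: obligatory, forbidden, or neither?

Premise 2 is O(a → c); even if O(c) held, inferring O(a) would be affirming the consequent — invalid.
No premise or chain of K-axiom applications forces O(a), and none forces O(~a). So a is neither obligatory nor forbidden under these norms.

Neither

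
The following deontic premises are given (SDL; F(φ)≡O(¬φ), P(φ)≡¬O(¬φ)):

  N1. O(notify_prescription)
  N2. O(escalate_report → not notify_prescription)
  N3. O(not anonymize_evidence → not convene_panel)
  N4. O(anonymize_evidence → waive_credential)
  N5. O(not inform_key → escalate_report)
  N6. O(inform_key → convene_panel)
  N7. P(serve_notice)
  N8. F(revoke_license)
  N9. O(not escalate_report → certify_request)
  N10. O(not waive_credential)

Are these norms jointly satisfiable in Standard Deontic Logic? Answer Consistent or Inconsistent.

Inconsistent

Premise 10 gives O(not waive_credential).
Premise 4, O(anonymize_evidence → waive_credential), contraposes to O(not waive_credential → not anonymize_evidence); with O(not waive_credential) we get O(not anonymize_evidence).
Applying K to premise 3 (O(not anonymize_evidence → not convene_panel)) and O(not anonymize_evidence) yields O(not convene_panel).
Premise 6, O(inform_key → convene_panel), contraposes to O(not convene_panel → not inform_key); with O(not convene_panel) we get O(not inform_key).
Premise 5 is O(not inform_key → escalate_report); since O(not inform_key), deontic closure gives O(escalate_report).
Applying K to premise 2 (O(escalate_report → not notify_prescription)) and O(escalate_report) yields O(not notify_prescription).
However, premise 1 gives O(notify_prescription).
We now have both O(not notify_prescription) and O(notify_prescription) — notify_prescription is simultaneously obligatory and forbidden, violating the D-axiom.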